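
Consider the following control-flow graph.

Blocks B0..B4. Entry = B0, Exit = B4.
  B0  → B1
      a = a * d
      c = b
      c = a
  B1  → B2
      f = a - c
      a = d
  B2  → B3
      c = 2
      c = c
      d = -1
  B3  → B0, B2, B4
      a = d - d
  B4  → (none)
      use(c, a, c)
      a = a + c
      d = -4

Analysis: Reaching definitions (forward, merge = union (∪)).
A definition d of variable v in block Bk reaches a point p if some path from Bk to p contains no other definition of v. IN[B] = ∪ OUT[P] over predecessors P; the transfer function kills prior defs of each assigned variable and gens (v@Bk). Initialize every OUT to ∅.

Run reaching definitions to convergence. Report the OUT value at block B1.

Converged values:
  B0:  IN={a@B3, c@B2, d@B2, f@B1}  OUT={a@B0, c@B0, d@B2, f@B1}
  B1:  IN={a@B0, c@B0, d@B2, f@B1}  OUT={a@B1, c@B0, d@B2, f@B1}
  B2:  IN={a@B1, a@B3, c@B0, c@B2, d@B2, f@B1}  OUT={a@B1, a@B3, c@B2, d@B2, f@B1}
  B3:  IN={a@B1, a@B3, c@B2, d@B2, f@B1}  OUT={a@B3, c@B2, d@B2, f@B1}
  B4:  IN={a@B3, c@B2, d@B2, f@B1}  OUT={a@B4, c@B2, d@B4, f@B1}

Merge at B1: IN[B1] = OUT[B0] = {a@B0, c@B0, d@B2, f@B1}
Applying B1's transfer function to that IN value gives OUT[B1] (row B1 above).

Answer: {a@B1, c@B0, d@B2, f@B1}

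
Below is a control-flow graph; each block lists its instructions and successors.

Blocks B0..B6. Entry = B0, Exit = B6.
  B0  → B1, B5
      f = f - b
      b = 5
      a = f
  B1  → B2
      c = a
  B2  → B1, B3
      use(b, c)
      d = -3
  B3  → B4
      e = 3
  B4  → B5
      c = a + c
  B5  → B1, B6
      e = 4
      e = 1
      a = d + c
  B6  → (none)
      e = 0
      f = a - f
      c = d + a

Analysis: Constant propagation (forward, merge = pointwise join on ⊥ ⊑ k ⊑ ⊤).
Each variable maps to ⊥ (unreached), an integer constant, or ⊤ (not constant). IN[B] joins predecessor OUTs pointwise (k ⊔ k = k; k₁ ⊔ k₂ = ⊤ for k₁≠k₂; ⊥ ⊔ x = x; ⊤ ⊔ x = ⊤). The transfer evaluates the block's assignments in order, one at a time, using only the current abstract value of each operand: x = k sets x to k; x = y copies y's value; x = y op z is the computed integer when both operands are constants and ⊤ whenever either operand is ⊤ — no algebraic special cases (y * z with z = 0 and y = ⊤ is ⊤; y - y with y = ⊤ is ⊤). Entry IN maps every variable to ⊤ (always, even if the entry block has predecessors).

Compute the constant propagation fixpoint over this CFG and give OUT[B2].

Answer: {a: ⊤, b: 5, c: ⊤, d: -3, e: ⊤, f: ⊤}

Derivation:
Converged values:
  B0:  IN=(all ⊤)  OUT={b:5; rest ⊤}
  B1:  IN={b:5; rest ⊤}  OUT={b:5; rest ⊤}
  B2:  IN={b:5; rest ⊤}  OUT={b:5, d:-3; rest ⊤}
  B3:  IN={b:5, d:-3; rest ⊤}  OUT={b:5, d:-3, e:3; rest ⊤}
  B4:  IN={b:5, d:-3, e:3; rest ⊤}  OUT={b:5, d:-3, e:3; rest ⊤}
  B5:  IN={b:5; rest ⊤}  OUT={b:5, e:1; rest ⊤}
  B6:  IN={b:5, e:1; rest ⊤}  OUT={b:5, e:0; rest ⊤}

Merge at B2: IN[B2] = OUT[B1] = {a: ⊤, b: 5, c: ⊤, d: ⊤, e: ⊤, f: ⊤}
Applying B2's transfer function to that IN value gives OUT[B2] (row B2 above).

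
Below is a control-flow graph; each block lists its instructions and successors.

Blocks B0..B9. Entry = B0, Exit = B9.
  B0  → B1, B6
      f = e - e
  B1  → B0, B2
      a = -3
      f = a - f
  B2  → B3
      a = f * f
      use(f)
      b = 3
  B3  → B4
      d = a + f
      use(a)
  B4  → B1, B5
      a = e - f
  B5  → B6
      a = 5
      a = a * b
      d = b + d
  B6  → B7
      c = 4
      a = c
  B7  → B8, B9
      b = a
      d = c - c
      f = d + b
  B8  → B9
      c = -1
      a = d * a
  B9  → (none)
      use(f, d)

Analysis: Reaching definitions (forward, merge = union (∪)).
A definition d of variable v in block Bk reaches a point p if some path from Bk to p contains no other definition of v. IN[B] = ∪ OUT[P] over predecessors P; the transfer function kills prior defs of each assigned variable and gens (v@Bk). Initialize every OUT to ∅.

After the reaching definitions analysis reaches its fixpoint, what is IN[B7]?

Answer: {a@B6, b@B2, c@B6, d@B3, d@B5, f@B0, f@B1}

Trace:
Fixpoint table:
  B0:  IN={a@B1, b@B2, d@B3, f@B1}  OUT={a@B1, b@B2, d@B3, f@B0}
  B1:  IN={a@B1, a@B4, b@B2, d@B3, f@B0, f@B1}  OUT={a@B1, b@B2, d@B3, f@B1}
  B2:  IN={a@B1, b@B2, d@B3, f@B1}  OUT={a@B2, b@B2, d@B3, f@B1}
  B3:  IN={a@B2, b@B2, d@B3, f@B1}  OUT={a@B2, b@B2, d@B3, f@B1}
  B4:  IN={a@B2, b@B2, d@B3, f@B1}  OUT={a@B4, b@B2, d@B3, f@B1}
  B5:  IN={a@B4, b@B2, d@B3, f@B1}  OUT={a@B5, b@B2, d@B5, f@B1}
  B6:  IN={a@B1, a@B5, b@B2, d@B3, d@B5, f@B0, f@B1}  OUT={a@B6, b@B2, c@B6, d@B3, d@B5, f@B0, f@B1}
  B7:  IN={a@B6, b@B2, c@B6, d@B3, d@B5, f@B0, f@B1}  OUT={a@B6, b@B7, c@B6, d@B7, f@B7}
  B8:  IN={a@B6, b@B7, c@B6, d@B7, f@B7}  OUT={a@B8, b@B7, c@B8, d@B7, f@B7}
  B9:  IN={a@B6, a@B8, b@B7, c@B6, c@B8, d@B7, f@B7}  OUT={a@B6, a@B8, b@B7, c@B6, c@B8, d@B7, f@B7}

Merge at B7: IN[B7] = OUT[B6] = {a@B6, b@B2, c@B6, d@B3, d@B5, f@B0, f@B1}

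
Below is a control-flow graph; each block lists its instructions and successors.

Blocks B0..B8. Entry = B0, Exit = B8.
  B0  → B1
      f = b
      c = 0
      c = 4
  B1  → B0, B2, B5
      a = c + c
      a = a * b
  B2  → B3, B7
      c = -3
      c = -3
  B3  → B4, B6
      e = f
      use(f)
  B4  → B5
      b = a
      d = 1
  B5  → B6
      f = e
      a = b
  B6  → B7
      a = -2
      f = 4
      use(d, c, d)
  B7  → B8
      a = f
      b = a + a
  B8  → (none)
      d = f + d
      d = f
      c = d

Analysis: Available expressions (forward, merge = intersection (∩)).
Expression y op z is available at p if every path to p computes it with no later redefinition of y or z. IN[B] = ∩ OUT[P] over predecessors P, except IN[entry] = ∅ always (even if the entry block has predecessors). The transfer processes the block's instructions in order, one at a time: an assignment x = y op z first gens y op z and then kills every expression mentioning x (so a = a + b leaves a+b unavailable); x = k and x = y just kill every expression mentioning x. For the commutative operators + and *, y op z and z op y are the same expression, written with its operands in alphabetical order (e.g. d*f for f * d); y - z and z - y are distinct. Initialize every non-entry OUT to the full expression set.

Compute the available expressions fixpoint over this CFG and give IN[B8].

Answer: {a+a}

Derivation:
Fixpoint table:
  B0: | IN={} | OUT={}
  B1: | IN={} | OUT={c+c}
  B2: | IN={c+c} | OUT={}
  B3: | IN={} | OUT={}
  B4: | IN={} | OUT={}
  B5: | IN={} | OUT={}
  B6: | IN={} | OUT={}
  B7: | IN={} | OUT={a+a}
  B8: | IN={a+a} | OUT={a+a}

Merge at B8: IN[B8] = OUT[B7] = {a+a}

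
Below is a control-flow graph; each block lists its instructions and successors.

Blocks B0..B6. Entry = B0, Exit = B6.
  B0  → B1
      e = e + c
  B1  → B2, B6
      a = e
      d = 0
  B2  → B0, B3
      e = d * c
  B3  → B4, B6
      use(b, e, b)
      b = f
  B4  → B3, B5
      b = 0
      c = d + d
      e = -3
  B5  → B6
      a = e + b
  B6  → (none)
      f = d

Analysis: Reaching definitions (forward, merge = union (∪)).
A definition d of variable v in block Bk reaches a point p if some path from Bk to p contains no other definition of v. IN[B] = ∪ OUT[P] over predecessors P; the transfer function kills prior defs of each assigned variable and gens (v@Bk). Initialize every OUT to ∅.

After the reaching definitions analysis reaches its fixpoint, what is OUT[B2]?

Answer: {a@B1, d@B1, e@B2}

Working:
Fixpoint table:
  B0: | IN={a@B1, d@B1, e@B2} | OUT={a@B1, d@B1, e@B0}
  B1: | IN={a@B1, d@B1, e@B0} | OUT={a@B1, d@B1, e@B0}
  B2: | IN={a@B1, d@B1, e@B0} | OUT={a@B1, d@B1, e@B2}
  B3: | IN={a@B1, b@B4, c@B4, d@B1, e@B2, e@B4} | OUT={a@B1, b@B3, c@B4, d@B1, e@B2, e@B4}
  B4: | IN={a@B1, b@B3, c@B4, d@B1, e@B2, e@B4} | OUT={a@B1, b@B4, c@B4, d@B1, e@B4}
  B5: | IN={a@B1, b@B4, c@B4, d@B1, e@B4} | OUT={a@B5, b@B4, c@B4, d@B1, e@B4}
  B6: | IN={a@B1, a@B5, b@B3, b@B4, c@B4, d@B1, e@B0, e@B2, e@B4} | OUT={a@B1, a@B5, b@B3, b@B4, c@B4, d@B1, e@B0, e@B2, e@B4, f@B6}

Merge at B2: IN[B2] = OUT[B1] = {a@B1, d@B1, e@B0}
Applying B2's transfer function to that IN value gives OUT[B2] (row B2 above).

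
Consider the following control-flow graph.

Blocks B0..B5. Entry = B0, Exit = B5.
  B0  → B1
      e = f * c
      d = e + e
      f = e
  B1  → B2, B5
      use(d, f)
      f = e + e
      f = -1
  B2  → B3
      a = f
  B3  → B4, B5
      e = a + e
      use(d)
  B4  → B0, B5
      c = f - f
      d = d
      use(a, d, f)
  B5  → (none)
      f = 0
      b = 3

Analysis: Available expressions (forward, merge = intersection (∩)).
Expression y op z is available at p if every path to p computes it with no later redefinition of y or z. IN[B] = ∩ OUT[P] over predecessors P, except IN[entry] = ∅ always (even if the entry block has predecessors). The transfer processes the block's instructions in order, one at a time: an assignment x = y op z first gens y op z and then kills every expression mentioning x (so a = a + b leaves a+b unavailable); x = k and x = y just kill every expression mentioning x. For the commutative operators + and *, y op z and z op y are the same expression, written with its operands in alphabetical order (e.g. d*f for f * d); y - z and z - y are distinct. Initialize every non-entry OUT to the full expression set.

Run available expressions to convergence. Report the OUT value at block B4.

Fixpoint table:
  B0: | IN={} | OUT={e+e}
  B1: | IN={e+e} | OUT={e+e}
  B2: | IN={e+e} | OUT={e+e}
  B3: | IN={e+e} | OUT={}
  B4: | IN={} | OUT={f-f}
  B5: | IN={} | OUT={}

Merge at B4: IN[B4] = OUT[B3] = {}
Applying B4's transfer function to that IN value gives OUT[B4] (row B4 above).

Answer: {f-f}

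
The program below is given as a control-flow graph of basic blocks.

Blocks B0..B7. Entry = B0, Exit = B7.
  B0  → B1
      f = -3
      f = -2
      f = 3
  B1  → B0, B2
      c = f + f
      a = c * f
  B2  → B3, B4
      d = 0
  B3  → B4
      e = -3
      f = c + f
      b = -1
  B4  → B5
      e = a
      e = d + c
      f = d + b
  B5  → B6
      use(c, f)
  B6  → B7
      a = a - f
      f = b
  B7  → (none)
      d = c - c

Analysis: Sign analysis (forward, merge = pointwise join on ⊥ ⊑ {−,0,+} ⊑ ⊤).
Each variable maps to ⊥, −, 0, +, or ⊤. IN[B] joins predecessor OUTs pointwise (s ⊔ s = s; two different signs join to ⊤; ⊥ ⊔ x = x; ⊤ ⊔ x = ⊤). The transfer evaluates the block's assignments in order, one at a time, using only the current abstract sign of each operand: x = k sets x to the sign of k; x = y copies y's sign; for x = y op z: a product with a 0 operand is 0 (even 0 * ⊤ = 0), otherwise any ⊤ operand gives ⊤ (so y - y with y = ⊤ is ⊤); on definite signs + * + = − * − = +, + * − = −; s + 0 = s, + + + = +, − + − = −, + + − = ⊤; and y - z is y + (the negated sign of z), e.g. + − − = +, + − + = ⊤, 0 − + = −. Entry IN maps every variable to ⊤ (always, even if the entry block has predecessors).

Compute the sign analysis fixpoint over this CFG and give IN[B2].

Per-block solution:
  B0: | IN=(all ⊤) | OUT={f:+; rest ⊤}
  B1: | IN={f:+; rest ⊤} | OUT={a:+, c:+, f:+; rest ⊤}
  B2: | IN={a:+, c:+, f:+; rest ⊤} | OUT={a:+, c:+, d:0, f:+; rest ⊤}
  B3: | IN={a:+, c:+, d:0, f:+; rest ⊤} | OUT={a:+, b:-, c:+, d:0, e:-, f:+; rest ⊤}
  B4: | IN={a:+, c:+, d:0, f:+; rest ⊤} | OUT={a:+, c:+, d:0, e:+; rest ⊤}
  B5: | IN={a:+, c:+, d:0, e:+; rest ⊤} | OUT={a:+, c:+, d:0, e:+; rest ⊤}
  B6: | IN={a:+, c:+, d:0, e:+; rest ⊤} | OUT={c:+, d:0, e:+; rest ⊤}
  B7: | IN={c:+, d:0, e:+; rest ⊤} | OUT={c:+, e:+; rest ⊤}

Merge at B2: IN[B2] = OUT[B1] = {a: +, b: ⊤, c: +, d: ⊤, e: ⊤, f: +}

Answer: {a: +, b: ⊤, c: +, d: ⊤, e: ⊤, f: +}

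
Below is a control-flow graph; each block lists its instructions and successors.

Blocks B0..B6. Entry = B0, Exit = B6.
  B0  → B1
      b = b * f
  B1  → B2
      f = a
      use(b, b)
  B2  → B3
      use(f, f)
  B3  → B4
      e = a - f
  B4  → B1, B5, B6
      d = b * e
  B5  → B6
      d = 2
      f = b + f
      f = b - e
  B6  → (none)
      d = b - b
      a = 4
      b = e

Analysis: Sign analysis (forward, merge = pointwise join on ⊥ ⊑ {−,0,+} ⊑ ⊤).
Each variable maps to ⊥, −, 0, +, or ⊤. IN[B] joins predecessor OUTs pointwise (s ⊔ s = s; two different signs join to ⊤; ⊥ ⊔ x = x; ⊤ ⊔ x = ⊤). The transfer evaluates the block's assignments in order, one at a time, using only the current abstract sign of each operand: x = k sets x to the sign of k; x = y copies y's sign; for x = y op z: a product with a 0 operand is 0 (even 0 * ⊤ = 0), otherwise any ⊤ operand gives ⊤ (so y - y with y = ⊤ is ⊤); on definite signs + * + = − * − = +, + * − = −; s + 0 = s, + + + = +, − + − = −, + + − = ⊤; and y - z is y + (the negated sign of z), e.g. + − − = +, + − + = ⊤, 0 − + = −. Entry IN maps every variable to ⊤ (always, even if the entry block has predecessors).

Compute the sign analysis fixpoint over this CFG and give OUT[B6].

Converged values:
  B0: | IN=(all ⊤) | OUT=(all ⊤)
  B1: | IN=(all ⊤) | OUT=(all ⊤)
  B2: | IN=(all ⊤) | OUT=(all ⊤)
  B3: | IN=(all ⊤) | OUT=(all ⊤)
  B4: | IN=(all ⊤) | OUT=(all ⊤)
  B5: | IN=(all ⊤) | OUT={d:+; rest ⊤}
  B6: | IN=(all ⊤) | OUT={a:+; rest ⊤}

Merge at B6: IN[B6] = OUT[B4] ⊔ OUT[B5] = {a: ⊤, b: ⊤, c: ⊤, d: ⊤, e: ⊤, f: ⊤}
Applying B6's transfer function to that IN value gives OUT[B6] (row B6 above).

Answer: {a: +, b: ⊤, c: ⊤, d: ⊤, e: ⊤, f: ⊤}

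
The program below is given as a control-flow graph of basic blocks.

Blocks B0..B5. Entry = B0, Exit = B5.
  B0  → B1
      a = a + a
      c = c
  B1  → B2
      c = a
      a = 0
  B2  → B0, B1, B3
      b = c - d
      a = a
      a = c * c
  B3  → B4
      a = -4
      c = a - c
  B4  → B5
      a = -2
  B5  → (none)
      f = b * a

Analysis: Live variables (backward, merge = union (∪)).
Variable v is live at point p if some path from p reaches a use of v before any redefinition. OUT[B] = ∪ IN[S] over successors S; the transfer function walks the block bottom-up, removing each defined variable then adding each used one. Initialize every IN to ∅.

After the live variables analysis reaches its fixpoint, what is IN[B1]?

Converged values:
  B0: | IN={a, c, d} | OUT={a, d}
  B1: | IN={a, d} | OUT={a, c, d}
  B2: | IN={a, c, d} | OUT={a, b, c, d}
  B3: | IN={b, c} | OUT={b}
  B4: | IN={b} | OUT={a, b}
  B5: | IN={a, b} | OUT={}

Merge at B1: OUT[B1] = IN[B2] = {a, c, d}
Applying B1's transfer function to that OUT value gives IN[B1] (row B1 above).

Answer: {a, d}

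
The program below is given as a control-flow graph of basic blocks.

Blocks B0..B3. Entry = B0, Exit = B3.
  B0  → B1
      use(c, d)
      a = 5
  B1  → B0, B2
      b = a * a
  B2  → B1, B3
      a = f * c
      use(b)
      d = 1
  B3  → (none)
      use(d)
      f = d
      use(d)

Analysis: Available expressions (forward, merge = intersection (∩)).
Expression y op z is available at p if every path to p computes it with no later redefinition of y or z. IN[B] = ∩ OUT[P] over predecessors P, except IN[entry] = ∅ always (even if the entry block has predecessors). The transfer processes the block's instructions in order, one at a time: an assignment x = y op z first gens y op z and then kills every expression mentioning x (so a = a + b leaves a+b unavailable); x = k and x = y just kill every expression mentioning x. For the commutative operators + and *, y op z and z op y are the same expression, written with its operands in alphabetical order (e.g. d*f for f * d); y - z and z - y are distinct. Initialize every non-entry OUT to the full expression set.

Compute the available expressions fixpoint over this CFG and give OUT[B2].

Answer: {c*f}

Derivation:
Fixpoint table:
  B0:   IN={}   OUT={}
  B1:   IN={}   OUT={a*a}
  B2:   IN={a*a}   OUT={c*f}
  B3:   IN={c*f}   OUT={}

Merge at B2: IN[B2] = OUT[B1] = {a*a}
Applying B2's transfer function to that IN value gives OUT[B2] (row B2 above).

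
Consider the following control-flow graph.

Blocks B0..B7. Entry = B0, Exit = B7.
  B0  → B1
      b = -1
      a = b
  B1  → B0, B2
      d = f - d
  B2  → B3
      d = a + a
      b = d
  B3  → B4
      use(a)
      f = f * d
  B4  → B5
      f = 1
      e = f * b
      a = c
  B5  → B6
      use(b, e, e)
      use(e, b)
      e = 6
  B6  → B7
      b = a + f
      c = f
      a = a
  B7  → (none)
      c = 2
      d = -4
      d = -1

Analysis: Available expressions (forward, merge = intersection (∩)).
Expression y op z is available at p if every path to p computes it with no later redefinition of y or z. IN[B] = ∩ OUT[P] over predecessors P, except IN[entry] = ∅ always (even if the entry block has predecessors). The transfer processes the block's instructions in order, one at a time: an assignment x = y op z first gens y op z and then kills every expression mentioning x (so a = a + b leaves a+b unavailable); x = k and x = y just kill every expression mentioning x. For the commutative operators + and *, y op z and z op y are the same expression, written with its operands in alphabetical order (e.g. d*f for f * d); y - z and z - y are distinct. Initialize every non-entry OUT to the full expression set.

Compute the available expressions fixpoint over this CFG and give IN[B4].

Answer: {a+a}

Derivation:
Fixpoint table:
  B0:  IN={}  OUT={}
  B1:  IN={}  OUT={}
  B2:  IN={}  OUT={a+a}
  B3:  IN={a+a}  OUT={a+a}
  B4:  IN={a+a}  OUT={b*f}
  B5:  IN={b*f}  OUT={b*f}
  B6:  IN={b*f}  OUT={}
  B7:  IN={}  OUT={}

Merge at B4: IN[B4] = OUT[B3] = {a+a}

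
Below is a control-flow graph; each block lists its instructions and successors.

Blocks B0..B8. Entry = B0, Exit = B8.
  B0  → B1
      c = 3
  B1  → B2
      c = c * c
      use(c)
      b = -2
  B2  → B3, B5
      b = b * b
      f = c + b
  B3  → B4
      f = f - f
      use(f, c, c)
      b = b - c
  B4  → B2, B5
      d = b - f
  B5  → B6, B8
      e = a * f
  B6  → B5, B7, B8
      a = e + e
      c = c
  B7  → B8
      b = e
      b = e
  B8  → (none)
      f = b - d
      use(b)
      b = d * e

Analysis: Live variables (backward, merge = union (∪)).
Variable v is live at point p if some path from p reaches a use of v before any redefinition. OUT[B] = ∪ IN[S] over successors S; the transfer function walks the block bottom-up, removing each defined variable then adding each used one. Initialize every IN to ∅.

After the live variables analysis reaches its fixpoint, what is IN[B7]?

Per-block solution:
  B0:  IN={a, d}  OUT={a, c, d}
  B1:  IN={a, c, d}  OUT={a, b, c, d}
  B2:  IN={a, b, c, d}  OUT={a, b, c, d, f}
  B3:  IN={a, b, c, f}  OUT={a, b, c, f}
  B4:  IN={a, b, c, f}  OUT={a, b, c, d, f}
  B5:  IN={a, b, c, d, f}  OUT={b, c, d, e, f}
  B6:  IN={b, c, d, e, f}  OUT={a, b, c, d, e, f}
  B7:  IN={d, e}  OUT={b, d, e}
  B8:  IN={b, d, e}  OUT={}

Merge at B7: OUT[B7] = IN[B8] = {b, d, e}
Applying B7's transfer function to that OUT value gives IN[B7] (row B7 above).

Answer: {d, e}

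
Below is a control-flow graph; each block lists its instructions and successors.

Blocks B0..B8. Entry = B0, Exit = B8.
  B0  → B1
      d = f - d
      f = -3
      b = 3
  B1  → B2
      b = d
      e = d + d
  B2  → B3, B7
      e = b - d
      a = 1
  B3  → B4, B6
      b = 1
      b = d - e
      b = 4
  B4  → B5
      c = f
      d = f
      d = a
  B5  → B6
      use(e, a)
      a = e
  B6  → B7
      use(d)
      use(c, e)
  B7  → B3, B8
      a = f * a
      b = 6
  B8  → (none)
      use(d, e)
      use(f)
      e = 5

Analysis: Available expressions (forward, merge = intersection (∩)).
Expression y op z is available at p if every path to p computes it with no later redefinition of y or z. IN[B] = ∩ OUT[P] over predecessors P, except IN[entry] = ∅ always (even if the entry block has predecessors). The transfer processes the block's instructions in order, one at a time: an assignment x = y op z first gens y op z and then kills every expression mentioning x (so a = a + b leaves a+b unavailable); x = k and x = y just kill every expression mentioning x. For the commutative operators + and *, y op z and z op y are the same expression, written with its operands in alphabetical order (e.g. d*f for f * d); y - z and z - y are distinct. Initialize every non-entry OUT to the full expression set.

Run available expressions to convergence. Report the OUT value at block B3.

Answer: {d-e}

Trace:
Converged values:
  B0:  IN={}  OUT={}
  B1:  IN={}  OUT={d+d}
  B2:  IN={d+d}  OUT={b-d, d+d}
  B3:  IN={}  OUT={d-e}
  B4:  IN={d-e}  OUT={}
  B5:  IN={}  OUT={}
  B6:  IN={}  OUT={}
  B7:  IN={}  OUT={}
  B8:  IN={}  OUT={}

Merge at B3: IN[B3] = OUT[B2] ∩ OUT[B7] = {}
Applying B3's transfer function to that IN value gives OUT[B3] (row B3 above).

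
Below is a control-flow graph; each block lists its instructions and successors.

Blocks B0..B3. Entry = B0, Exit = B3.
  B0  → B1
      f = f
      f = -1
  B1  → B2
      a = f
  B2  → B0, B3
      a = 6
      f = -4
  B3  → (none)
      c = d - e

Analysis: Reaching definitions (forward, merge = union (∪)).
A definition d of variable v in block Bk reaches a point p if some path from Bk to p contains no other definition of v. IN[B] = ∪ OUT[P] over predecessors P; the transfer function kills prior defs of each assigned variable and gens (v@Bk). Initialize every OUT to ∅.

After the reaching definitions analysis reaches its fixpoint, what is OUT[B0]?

Per-block solution:
  B0: | IN={a@B2, f@B2} | OUT={a@B2, f@B0}
  B1: | IN={a@B2, f@B0} | OUT={a@B1, f@B0}
  B2: | IN={a@B1, f@B0} | OUT={a@B2, f@B2}
  B3: | IN={a@B2, f@B2} | OUT={a@B2, c@B3, f@B2}

Merge at B0 (entry node, so the boundary value {} is joined with the incoming edge(s)): IN[B0] = {} ⊔ OUT[B2] = {a@B2, f@B2}
Applying B0's transfer function to that IN value gives OUT[B0] (row B0 above).

Answer: {a@B2, f@B0}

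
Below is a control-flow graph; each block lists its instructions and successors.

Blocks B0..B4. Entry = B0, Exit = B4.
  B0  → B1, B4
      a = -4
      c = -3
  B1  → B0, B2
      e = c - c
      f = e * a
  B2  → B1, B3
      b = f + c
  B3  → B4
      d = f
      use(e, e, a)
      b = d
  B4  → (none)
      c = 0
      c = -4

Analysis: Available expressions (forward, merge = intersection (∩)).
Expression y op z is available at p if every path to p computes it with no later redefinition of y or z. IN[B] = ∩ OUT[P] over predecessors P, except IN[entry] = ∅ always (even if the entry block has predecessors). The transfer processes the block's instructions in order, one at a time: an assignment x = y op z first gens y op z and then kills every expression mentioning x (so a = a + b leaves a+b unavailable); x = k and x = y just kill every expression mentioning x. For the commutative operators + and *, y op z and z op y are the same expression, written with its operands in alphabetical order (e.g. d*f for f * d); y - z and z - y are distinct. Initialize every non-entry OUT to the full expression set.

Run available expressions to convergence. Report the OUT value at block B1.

Converged values:
  B0:  IN={}  OUT={}
  B1:  IN={}  OUT={a*e, c-c}
  B2:  IN={a*e, c-c}  OUT={a*e, c+f, c-c}
  B3:  IN={a*e, c+f, c-c}  OUT={a*e, c+f, c-c}
  B4:  IN={}  OUT={}

Merge at B1: IN[B1] = OUT[B0] ∩ OUT[B2] = {}
Applying B1's transfer function to that IN value gives OUT[B1] (row B1 above).

Answer: {a*e, c-c}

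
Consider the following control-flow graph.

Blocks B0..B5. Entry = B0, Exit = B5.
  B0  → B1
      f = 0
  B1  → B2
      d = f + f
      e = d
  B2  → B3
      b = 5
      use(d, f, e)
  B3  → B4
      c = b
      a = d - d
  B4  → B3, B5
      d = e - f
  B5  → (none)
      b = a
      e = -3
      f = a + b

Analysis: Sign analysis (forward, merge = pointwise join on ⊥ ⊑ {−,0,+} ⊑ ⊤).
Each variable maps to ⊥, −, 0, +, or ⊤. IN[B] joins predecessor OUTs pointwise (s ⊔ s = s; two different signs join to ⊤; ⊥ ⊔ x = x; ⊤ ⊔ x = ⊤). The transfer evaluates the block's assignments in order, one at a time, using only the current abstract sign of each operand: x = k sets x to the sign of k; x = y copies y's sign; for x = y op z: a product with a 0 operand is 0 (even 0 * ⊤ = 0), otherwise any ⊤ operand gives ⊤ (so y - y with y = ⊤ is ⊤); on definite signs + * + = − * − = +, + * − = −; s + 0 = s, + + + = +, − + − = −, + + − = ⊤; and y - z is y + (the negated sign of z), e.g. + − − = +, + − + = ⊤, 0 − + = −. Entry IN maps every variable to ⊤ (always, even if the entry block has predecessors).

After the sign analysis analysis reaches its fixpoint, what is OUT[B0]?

Fixpoint table:
  B0: | IN=(all ⊤) | OUT={f:0; rest ⊤}
  B1: | IN={f:0; rest ⊤} | OUT={d:0, e:0, f:0; rest ⊤}
  B2: | IN={d:0, e:0, f:0; rest ⊤} | OUT={b:+, d:0, e:0, f:0; rest ⊤}
  B3: | IN={b:+, d:0, e:0, f:0; rest ⊤} | OUT={a:0, b:+, c:+, d:0, e:0, f:0; rest ⊤}
  B4: | IN={a:0, b:+, c:+, d:0, e:0, f:0; rest ⊤} | OUT={a:0, b:+, c:+, d:0, e:0, f:0; rest ⊤}
  B5: | IN={a:0, b:+, c:+, d:0, e:0, f:0; rest ⊤} | OUT={a:0, b:0, c:+, d:0, e:-, f:0; rest ⊤}

B0 is the boundary node: IN[B0] = {a: ⊤, b: ⊤, c: ⊤, d: ⊤, e: ⊤, f: ⊤}
Applying B0's transfer function to that IN value gives OUT[B0] (row B0 above).

Answer: {a: ⊤, b: ⊤, c: ⊤, d: ⊤, e: ⊤, f: 0}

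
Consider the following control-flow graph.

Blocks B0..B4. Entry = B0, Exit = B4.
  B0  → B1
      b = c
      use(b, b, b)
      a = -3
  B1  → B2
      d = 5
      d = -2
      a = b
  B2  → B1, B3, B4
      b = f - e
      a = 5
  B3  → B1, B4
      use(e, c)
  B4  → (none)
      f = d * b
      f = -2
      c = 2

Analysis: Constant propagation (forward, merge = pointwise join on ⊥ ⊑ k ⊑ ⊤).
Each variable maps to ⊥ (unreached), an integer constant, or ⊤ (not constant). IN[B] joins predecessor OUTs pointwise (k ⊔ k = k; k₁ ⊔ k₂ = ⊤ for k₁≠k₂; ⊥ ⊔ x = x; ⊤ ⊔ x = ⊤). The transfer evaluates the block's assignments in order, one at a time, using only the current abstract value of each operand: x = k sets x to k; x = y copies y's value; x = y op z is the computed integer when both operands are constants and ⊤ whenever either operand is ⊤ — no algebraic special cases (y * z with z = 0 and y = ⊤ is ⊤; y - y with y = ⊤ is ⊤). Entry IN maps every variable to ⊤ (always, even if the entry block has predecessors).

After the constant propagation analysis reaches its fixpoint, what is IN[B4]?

Per-block solution:
  B0: | IN=(all ⊤) | OUT={a:-3; rest ⊤}
  B1: | IN=(all ⊤) | OUT={d:-2; rest ⊤}
  B2: | IN={d:-2; rest ⊤} | OUT={a:5, d:-2; rest ⊤}
  B3: | IN={a:5, d:-2; rest ⊤} | OUT={a:5, d:-2; rest ⊤}
  B4: | IN={a:5, d:-2; rest ⊤} | OUT={a:5, c:2, d:-2, f:-2; rest ⊤}

Merge at B4: IN[B4] = OUT[B2] ⊔ OUT[B3] = {a: 5, b: ⊤, c: ⊤, d: -2, e: ⊤, f: ⊤}

Answer: {a: 5, b: ⊤, c: ⊤, d: -2, e: ⊤, f: ⊤}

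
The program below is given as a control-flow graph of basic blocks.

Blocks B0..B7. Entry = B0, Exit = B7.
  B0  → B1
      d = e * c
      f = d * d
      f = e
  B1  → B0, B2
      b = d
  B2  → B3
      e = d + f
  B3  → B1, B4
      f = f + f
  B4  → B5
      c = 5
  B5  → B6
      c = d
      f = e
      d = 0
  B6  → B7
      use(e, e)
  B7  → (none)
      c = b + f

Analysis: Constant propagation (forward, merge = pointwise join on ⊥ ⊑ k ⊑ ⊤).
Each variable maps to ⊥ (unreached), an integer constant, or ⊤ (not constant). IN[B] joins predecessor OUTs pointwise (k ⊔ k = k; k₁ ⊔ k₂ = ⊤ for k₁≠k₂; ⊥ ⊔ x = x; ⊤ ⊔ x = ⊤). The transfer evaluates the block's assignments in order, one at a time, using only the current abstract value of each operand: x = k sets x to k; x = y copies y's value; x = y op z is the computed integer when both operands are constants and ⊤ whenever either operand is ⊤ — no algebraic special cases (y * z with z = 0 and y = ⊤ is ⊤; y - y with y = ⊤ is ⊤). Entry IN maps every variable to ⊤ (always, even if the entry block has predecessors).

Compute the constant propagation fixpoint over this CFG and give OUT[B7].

Answer: {a: ⊤, b: ⊤, c: ⊤, d: 0, e: ⊤, f: ⊤}

Trace:
Per-block solution:
  B0:  IN=(all ⊤)  OUT=(all ⊤)
  B1:  IN=(all ⊤)  OUT=(all ⊤)
  B2:  IN=(all ⊤)  OUT=(all ⊤)
  B3:  IN=(all ⊤)  OUT=(all ⊤)
  B4:  IN=(all ⊤)  OUT={c:5; rest ⊤}
  B5:  IN={c:5; rest ⊤}  OUT={d:0; rest ⊤}
  B6:  IN={d:0; rest ⊤}  OUT={d:0; rest ⊤}
  B7:  IN={d:0; rest ⊤}  OUT={d:0; rest ⊤}

Merge at B7: IN[B7] = OUT[B6] = {a: ⊤, b: ⊤, c: ⊤, d: 0, e: ⊤, f: ⊤}
Applying B7's transfer function to that IN value gives OUT[B7] (row B7 above).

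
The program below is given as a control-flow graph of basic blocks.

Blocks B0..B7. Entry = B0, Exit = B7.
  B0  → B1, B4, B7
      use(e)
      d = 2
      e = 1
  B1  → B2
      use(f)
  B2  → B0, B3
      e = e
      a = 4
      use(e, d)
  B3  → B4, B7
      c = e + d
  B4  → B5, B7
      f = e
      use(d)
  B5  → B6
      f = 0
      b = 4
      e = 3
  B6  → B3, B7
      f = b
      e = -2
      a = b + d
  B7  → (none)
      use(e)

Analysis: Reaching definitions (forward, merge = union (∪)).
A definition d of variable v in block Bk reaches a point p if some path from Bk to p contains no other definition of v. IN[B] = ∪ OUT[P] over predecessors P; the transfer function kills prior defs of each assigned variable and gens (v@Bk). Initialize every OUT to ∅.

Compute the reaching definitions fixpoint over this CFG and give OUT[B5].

Converged values:
  B0:  IN={a@B2, d@B0, e@B2}  OUT={a@B2, d@B0, e@B0}
  B1:  IN={a@B2, d@B0, e@B0}  OUT={a@B2, d@B0, e@B0}
  B2:  IN={a@B2, d@B0, e@B0}  OUT={a@B2, d@B0, e@B2}
  B3:  IN={a@B2, a@B6, b@B5, c@B3, d@B0, e@B2, e@B6, f@B6}  OUT={a@B2, a@B6, b@B5, c@B3, d@B0, e@B2, e@B6, f@B6}
  B4:  IN={a@B2, a@B6, b@B5, c@B3, d@B0, e@B0, e@B2, e@B6, f@B6}  OUT={a@B2, a@B6, b@B5, c@B3, d@B0, e@B0, e@B2, e@B6, f@B4}
  B5:  IN={a@B2, a@B6, b@B5, c@B3, d@B0, e@B0, e@B2, e@B6, f@B4}  OUT={a@B2, a@B6, b@B5, c@B3, d@B0, e@B5, f@B5}
  B6:  IN={a@B2, a@B6, b@B5, c@B3, d@B0, e@B5, f@B5}  OUT={a@B6, b@B5, c@B3, d@B0, e@B6, f@B6}
  B7:  IN={a@B2, a@B6, b@B5, c@B3, d@B0, e@B0, e@B2, e@B6, f@B4, f@B6}  OUT={a@B2, a@B6, b@B5, c@B3, d@B0, e@B0, e@B2, e@B6, f@B4, f@B6}

Merge at B5: IN[B5] = OUT[B4] = {a@B2, a@B6, b@B5, c@B3, d@B0, e@B0, e@B2, e@B6, f@B4}
Applying B5's transfer function to that IN value gives OUT[B5] (row B5 above).

Answer: {a@B2, a@B6, b@B5, c@B3, d@B0, e@B5, f@B5}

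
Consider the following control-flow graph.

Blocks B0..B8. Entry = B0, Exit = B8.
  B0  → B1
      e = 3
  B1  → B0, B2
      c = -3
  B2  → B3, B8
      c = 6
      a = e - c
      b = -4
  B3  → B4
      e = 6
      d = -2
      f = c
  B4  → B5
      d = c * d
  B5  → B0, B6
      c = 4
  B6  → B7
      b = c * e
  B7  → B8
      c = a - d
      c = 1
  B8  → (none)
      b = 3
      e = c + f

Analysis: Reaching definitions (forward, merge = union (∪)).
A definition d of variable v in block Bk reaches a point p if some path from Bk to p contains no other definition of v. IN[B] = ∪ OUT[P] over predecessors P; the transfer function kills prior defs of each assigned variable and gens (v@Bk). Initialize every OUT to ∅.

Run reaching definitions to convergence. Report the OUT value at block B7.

Answer: {a@B2, b@B6, c@B7, d@B4, e@B3, f@B3}

Derivation:
Converged values:
  B0:   IN={a@B2, b@B2, c@B1, c@B5, d@B4, e@B0, e@B3, f@B3}   OUT={a@B2, b@B2, c@B1, c@B5, d@B4, e@B0, f@B3}
  B1:   IN={a@B2, b@B2, c@B1, c@B5, d@B4, e@B0, f@B3}   OUT={a@B2, b@B2, c@B1, d@B4, e@B0, f@B3}
  B2:   IN={a@B2, b@B2, c@B1, d@B4, e@B0, f@B3}   OUT={a@B2, b@B2, c@B2, d@B4, e@B0, f@B3}
  B3:   IN={a@B2, b@B2, c@B2, d@B4, e@B0, f@B3}   OUT={a@B2, b@B2, c@B2, d@B3, e@B3, f@B3}
  B4:   IN={a@B2, b@B2, c@B2, d@B3, e@B3, f@B3}   OUT={a@B2, b@B2, c@B2, d@B4, e@B3, f@B3}
  B5:   IN={a@B2, b@B2, c@B2, d@B4, e@B3, f@B3}   OUT={a@B2, b@B2, c@B5, d@B4, e@B3, f@B3}
  B6:   IN={a@B2, b@B2, c@B5, d@B4, e@B3, f@B3}   OUT={a@B2, b@B6, c@B5, d@B4, e@B3, f@B3}
  B7:   IN={a@B2, b@B6, c@B5, d@B4, e@B3, f@B3}   OUT={a@B2, b@B6, c@B7, d@B4, e@B3, f@B3}
  B8:   IN={a@B2, b@B2, b@B6, c@B2, c@B7, d@B4, e@B0, e@B3, f@B3}   OUT={a@B2, b@B8, c@B2, c@B7, d@B4, e@B8, f@B3}

Merge at B7: IN[B7] = OUT[B6] = {a@B2, b@B6, c@B5, d@B4, e@B3, f@B3}
Applying B7's transfer function to that IN value gives OUT[B7] (row B7 above).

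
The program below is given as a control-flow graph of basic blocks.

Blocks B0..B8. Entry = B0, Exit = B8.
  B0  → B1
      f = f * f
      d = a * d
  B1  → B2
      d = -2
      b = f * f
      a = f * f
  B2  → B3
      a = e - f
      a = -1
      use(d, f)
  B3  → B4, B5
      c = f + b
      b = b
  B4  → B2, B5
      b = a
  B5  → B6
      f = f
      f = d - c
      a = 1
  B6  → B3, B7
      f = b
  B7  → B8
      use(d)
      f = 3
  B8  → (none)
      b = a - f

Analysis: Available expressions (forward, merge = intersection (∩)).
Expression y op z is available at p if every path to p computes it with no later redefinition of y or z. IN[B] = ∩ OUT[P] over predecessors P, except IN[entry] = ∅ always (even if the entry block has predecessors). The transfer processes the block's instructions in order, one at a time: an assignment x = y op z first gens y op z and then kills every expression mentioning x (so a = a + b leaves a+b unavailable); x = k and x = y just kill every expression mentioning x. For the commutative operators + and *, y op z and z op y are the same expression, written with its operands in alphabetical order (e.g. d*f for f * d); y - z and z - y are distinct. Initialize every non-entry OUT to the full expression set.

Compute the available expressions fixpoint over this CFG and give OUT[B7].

Per-block solution:
  B0:  IN={}  OUT={}
  B1:  IN={}  OUT={f*f}
  B2:  IN={}  OUT={e-f}
  B3:  IN={}  OUT={}
  B4:  IN={}  OUT={}
  B5:  IN={}  OUT={d-c}
  B6:  IN={d-c}  OUT={d-c}
  B7:  IN={d-c}  OUT={d-c}
  B8:  IN={d-c}  OUT={a-f, d-c}

Merge at B7: IN[B7] = OUT[B6] = {d-c}
Applying B7's transfer function to that IN value gives OUT[B7] (row B7 above).

Answer: {d-c}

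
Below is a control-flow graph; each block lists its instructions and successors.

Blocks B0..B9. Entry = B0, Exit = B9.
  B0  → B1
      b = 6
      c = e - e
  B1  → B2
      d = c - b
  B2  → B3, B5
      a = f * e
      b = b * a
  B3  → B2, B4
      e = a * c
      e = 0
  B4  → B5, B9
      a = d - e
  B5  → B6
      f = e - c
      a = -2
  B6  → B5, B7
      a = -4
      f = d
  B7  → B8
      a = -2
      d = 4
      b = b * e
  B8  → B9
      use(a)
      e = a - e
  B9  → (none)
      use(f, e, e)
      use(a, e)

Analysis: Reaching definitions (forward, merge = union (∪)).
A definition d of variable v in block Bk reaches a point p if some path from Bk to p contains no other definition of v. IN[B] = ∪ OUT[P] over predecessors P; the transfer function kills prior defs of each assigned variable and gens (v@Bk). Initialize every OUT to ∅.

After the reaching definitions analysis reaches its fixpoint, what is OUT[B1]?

Per-block solution:
  B0: | IN={} | OUT={b@B0, c@B0}
  B1: | IN={b@B0, c@B0} | OUT={b@B0, c@B0, d@B1}
  B2: | IN={a@B2, b@B0, b@B2, c@B0, d@B1, e@B3} | OUT={a@B2, b@B2, c@B0, d@B1, e@B3}
  B3: | IN={a@B2, b@B2, c@B0, d@B1, e@B3} | OUT={a@B2, b@B2, c@B0, d@B1, e@B3}
  B4: | IN={a@B2, b@B2, c@B0, d@B1, e@B3} | OUT={a@B4, b@B2, c@B0, d@B1, e@B3}
  B5: | IN={a@B2, a@B4, a@B6, b@B2, c@B0, d@B1, e@B3, f@B6} | OUT={a@B5, b@B2, c@B0, d@B1, e@B3, f@B5}
  B6: | IN={a@B5, b@B2, c@B0, d@B1, e@B3, f@B5} | OUT={a@B6, b@B2, c@B0, d@B1, e@B3, f@B6}
  B7: | IN={a@B6, b@B2, c@B0, d@B1, e@B3, f@B6} | OUT={a@B7, b@B7, c@B0, d@B7, e@B3, f@B6}
  B8: | IN={a@B7, b@B7, c@B0, d@B7, e@B3, f@B6} | OUT={a@B7, b@B7, c@B0, d@B7, e@B8, f@B6}
  B9: | IN={a@B4, a@B7, b@B2, b@B7, c@B0, d@B1, d@B7, e@B3, e@B8, f@B6} | OUT={a@B4, a@B7, b@B2, b@B7, c@B0, d@B1, d@B7, e@B3, e@B8, f@B6}

Merge at B1: IN[B1] = OUT[B0] = {b@B0, c@B0}
Applying B1's transfer function to that IN value gives OUT[B1] (row B1 above).

Answer: {b@B0, c@B0, d@B1}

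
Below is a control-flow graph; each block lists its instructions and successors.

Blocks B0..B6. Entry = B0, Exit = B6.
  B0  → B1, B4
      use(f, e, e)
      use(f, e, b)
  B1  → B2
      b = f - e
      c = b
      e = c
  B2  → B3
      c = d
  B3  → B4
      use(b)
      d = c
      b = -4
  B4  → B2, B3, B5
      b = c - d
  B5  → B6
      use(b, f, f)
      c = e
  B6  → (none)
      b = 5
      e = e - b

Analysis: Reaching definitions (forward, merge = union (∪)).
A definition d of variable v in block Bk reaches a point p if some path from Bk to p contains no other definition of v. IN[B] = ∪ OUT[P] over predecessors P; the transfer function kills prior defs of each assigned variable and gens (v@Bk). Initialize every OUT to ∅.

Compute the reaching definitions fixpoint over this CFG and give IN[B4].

Fixpoint table:
  B0:  IN={}  OUT={}
  B1:  IN={}  OUT={b@B1, c@B1, e@B1}
  B2:  IN={b@B1, b@B4, c@B1, c@B2, d@B3, e@B1}  OUT={b@B1, b@B4, c@B2, d@B3, e@B1}
  B3:  IN={b@B1, b@B4, c@B2, d@B3, e@B1}  OUT={b@B3, c@B2, d@B3, e@B1}
  B4:  IN={b@B3, c@B2, d@B3, e@B1}  OUT={b@B4, c@B2, d@B3, e@B1}
  B5:  IN={b@B4, c@B2, d@B3, e@B1}  OUT={b@B4, c@B5, d@B3, e@B1}
  B6:  IN={b@B4, c@B5, d@B3, e@B1}  OUT={b@B6, c@B5, d@B3, e@B6}

Merge at B4: IN[B4] = OUT[B0] ⊔ OUT[B3] = {b@B3, c@B2, d@B3, e@B1}

Answer: {b@B3, c@B2, d@B3, e@B1}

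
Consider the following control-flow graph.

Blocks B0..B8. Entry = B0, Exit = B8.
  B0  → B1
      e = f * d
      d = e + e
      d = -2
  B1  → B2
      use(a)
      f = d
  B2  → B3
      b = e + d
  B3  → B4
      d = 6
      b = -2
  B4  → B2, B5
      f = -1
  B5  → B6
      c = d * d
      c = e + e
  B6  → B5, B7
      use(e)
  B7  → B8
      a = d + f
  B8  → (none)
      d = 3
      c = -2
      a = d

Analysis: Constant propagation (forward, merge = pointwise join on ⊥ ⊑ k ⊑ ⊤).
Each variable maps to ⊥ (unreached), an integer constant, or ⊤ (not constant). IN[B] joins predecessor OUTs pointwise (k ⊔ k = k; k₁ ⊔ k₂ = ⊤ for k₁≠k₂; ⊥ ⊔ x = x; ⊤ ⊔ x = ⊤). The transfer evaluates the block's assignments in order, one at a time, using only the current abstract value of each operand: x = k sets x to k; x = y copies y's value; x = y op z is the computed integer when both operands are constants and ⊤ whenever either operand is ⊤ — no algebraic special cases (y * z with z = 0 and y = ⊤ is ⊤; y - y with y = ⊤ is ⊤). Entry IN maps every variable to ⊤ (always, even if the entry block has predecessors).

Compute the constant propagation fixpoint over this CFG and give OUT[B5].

Per-block solution:
  B0:  IN=(all ⊤)  OUT={d:-2; rest ⊤}
  B1:  IN={d:-2; rest ⊤}  OUT={d:-2, f:-2; rest ⊤}
  B2:  IN=(all ⊤)  OUT=(all ⊤)
  B3:  IN=(all ⊤)  OUT={b:-2, d:6; rest ⊤}
  B4:  IN={b:-2, d:6; rest ⊤}  OUT={b:-2, d:6, f:-1; rest ⊤}
  B5:  IN={b:-2, d:6, f:-1; rest ⊤}  OUT={b:-2, d:6, f:-1; rest ⊤}
  B6:  IN={b:-2, d:6, f:-1; rest ⊤}  OUT={b:-2, d:6, f:-1; rest ⊤}
  B7:  IN={b:-2, d:6, f:-1; rest ⊤}  OUT={a:5, b:-2, d:6, f:-1; rest ⊤}
  B8:  IN={a:5, b:-2, d:6, f:-1; rest ⊤}  OUT={a:3, b:-2, c:-2, d:3, f:-1; rest ⊤}

Merge at B5: IN[B5] = OUT[B4] ⊔ OUT[B6] = {a: ⊤, b: -2, c: ⊤, d: 6, e: ⊤, f: -1}
Applying B5's transfer function to that IN value gives OUT[B5] (row B5 above).

Answer: {a: ⊤, b: -2, c: ⊤, d: 6, e: ⊤, f: -1}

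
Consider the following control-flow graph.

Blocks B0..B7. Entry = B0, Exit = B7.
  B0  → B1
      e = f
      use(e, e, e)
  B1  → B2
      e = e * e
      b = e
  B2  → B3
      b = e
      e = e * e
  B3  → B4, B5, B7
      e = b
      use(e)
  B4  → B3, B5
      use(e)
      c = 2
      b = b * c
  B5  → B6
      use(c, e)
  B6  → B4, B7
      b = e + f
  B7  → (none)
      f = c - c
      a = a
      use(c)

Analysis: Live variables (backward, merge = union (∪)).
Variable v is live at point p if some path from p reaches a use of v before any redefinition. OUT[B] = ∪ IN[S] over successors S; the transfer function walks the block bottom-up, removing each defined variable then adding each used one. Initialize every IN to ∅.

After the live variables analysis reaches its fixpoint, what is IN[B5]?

Converged values:
  B0: | IN={a, c, f} | OUT={a, c, e, f}
  B1: | IN={a, c, e, f} | OUT={a, c, e, f}
  B2: | IN={a, c, e, f} | OUT={a, b, c, f}
  B3: | IN={a, b, c, f} | OUT={a, b, c, e, f}
  B4: | IN={a, b, e, f} | OUT={a, b, c, e, f}
  B5: | IN={a, c, e, f} | OUT={a, c, e, f}
  B6: | IN={a, c, e, f} | OUT={a, b, c, e, f}
  B7: | IN={a, c} | OUT={}

Merge at B5: OUT[B5] = IN[B6] = {a, c, e, f}
Applying B5's transfer function to that OUT value gives IN[B5] (row B5 above).

Answer: {a, c, e, f}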